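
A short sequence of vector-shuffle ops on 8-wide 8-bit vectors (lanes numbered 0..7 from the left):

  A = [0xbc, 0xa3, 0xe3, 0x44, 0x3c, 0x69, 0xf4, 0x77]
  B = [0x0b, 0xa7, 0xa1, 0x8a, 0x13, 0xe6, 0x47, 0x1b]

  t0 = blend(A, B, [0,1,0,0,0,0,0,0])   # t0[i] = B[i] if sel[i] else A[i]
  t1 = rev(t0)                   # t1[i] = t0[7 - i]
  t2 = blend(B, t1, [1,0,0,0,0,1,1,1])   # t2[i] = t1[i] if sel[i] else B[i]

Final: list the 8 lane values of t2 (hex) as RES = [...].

t0 = [0xbc, 0xa7, 0xe3, 0x44, 0x3c, 0x69, 0xf4, 0x77]
t1 = [0x77, 0xf4, 0x69, 0x3c, 0x44, 0xe3, 0xa7, 0xbc]
t2 = [0x77, 0xa7, 0xa1, 0x8a, 0x13, 0xe3, 0xa7, 0xbc]

RES = [0x77, 0xa7, 0xa1, 0x8a, 0x13, 0xe3, 0xa7, 0xbc]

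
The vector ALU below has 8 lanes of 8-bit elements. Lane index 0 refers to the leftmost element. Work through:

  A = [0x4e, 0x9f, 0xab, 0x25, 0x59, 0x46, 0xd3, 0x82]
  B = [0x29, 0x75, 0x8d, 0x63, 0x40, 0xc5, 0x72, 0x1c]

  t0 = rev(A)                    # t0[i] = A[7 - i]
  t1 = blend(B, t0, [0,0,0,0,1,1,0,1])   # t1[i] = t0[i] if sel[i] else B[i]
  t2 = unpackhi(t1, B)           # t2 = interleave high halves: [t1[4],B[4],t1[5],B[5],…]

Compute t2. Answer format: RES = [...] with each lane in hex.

  t0: 82 d3 46 59 25 ab 9f 4e
  t1: 29 75 8d 63 25 ab 72 4e
  t2: 25 40 ab c5 72 72 4e 1c

RES = [0x25, 0x40, 0xab, 0xc5, 0x72, 0x72, 0x4e, 0x1c]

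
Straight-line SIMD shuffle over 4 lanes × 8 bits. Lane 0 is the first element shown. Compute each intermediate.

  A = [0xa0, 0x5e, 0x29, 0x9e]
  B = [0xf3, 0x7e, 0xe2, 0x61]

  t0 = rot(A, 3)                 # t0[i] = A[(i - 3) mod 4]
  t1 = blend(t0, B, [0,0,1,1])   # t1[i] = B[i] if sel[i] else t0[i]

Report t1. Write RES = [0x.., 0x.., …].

RES = [ 0x5e  0x29  0xe2  0x61 ]

  t0: 5e 29 9e a0
  t1: 5e 29 e2 61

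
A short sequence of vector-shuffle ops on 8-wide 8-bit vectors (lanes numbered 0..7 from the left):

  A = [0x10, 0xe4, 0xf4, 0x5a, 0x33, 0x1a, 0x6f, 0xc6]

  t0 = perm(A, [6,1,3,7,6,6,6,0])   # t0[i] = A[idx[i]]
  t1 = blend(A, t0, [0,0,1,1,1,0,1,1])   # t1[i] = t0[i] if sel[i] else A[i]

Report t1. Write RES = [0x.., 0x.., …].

RES = [ 0x10  0xe4  0x5a  0xc6  0x6f  0x1a  0x6f  0x10 ]

t0 = [0x6f, 0xe4, 0x5a, 0xc6, 0x6f, 0x6f, 0x6f, 0x10]
t1 = [0x10, 0xe4, 0x5a, 0xc6, 0x6f, 0x1a, 0x6f, 0x10]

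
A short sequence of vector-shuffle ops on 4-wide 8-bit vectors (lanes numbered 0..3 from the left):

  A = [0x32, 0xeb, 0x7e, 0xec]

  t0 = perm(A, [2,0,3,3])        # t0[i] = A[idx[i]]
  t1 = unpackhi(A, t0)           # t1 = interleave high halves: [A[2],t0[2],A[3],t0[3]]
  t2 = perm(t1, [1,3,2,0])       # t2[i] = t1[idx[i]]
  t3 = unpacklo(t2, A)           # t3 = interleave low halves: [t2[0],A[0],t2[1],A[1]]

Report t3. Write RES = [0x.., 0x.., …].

t0 = [0x7e, 0x32, 0xec, 0xec]
t1 = [0x7e, 0xec, 0xec, 0xec]
t2 = [0xec, 0xec, 0xec, 0x7e]
t3 = [0xec, 0x32, 0xec, 0xeb]

RES = [ 0xec  0x32  0xec  0xeb ]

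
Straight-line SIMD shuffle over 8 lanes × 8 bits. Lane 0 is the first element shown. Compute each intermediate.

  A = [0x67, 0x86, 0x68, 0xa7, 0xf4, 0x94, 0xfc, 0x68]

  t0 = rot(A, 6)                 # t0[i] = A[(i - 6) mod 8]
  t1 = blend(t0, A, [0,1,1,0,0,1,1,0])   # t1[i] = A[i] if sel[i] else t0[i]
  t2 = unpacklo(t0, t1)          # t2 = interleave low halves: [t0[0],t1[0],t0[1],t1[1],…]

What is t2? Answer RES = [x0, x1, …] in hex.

  t0: 68 a7 f4 94 fc 68 67 86
  t1: 68 86 68 94 fc 94 fc 86
  t2: 68 68 a7 86 f4 68 94 94

RES = [0x68, 0x68, 0xa7, 0x86, 0xf4, 0x68, 0x94, 0x94]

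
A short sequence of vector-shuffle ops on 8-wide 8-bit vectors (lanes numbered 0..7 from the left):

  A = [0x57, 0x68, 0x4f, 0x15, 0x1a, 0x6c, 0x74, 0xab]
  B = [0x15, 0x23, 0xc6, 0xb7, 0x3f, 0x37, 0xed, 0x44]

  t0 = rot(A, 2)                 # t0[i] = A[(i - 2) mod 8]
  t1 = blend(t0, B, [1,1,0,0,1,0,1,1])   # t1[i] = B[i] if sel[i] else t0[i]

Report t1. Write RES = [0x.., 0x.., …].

RES = [0x15, 0x23, 0x57, 0x68, 0x3f, 0x15, 0xed, 0x44]

  t0: 74 ab 57 68 4f 15 1a 6c
  t1: 15 23 57 68 3f 15 ed 44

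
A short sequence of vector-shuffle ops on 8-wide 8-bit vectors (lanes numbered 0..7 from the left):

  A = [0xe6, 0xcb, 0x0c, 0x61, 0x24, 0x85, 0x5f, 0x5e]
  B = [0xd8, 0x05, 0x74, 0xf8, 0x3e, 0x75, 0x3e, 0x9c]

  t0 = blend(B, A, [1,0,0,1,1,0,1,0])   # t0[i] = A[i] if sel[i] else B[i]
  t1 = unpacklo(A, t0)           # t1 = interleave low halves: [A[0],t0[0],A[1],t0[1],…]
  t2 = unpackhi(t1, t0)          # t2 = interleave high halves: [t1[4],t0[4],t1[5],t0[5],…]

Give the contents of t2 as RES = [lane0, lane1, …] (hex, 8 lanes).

RES = [0x0c, 0x24, 0x74, 0x75, 0x61, 0x5f, 0x61, 0x9c]

→ t0 |e6|05|74|61|24|75|5f|9c|
→ t1 |e6|e6|cb|05|0c|74|61|61|
→ t2 |0c|24|74|75|61|5f|61|9c|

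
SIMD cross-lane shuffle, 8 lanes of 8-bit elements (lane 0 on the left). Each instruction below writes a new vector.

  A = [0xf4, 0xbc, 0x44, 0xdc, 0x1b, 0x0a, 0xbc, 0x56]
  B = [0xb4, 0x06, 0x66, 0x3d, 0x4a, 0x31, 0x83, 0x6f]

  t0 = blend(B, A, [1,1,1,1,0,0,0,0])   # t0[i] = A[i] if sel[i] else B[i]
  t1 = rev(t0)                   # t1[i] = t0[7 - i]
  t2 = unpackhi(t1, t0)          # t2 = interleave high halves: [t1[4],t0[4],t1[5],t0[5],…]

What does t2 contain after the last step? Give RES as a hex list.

→ t0 |f4|bc|44|dc|4a|31|83|6f|
→ t1 |6f|83|31|4a|dc|44|bc|f4|
→ t2 |dc|4a|44|31|bc|83|f4|6f|

RES = [ 0xdc  0x4a  0x44  0x31  0xbc  0x83  0xf4  0x6f ]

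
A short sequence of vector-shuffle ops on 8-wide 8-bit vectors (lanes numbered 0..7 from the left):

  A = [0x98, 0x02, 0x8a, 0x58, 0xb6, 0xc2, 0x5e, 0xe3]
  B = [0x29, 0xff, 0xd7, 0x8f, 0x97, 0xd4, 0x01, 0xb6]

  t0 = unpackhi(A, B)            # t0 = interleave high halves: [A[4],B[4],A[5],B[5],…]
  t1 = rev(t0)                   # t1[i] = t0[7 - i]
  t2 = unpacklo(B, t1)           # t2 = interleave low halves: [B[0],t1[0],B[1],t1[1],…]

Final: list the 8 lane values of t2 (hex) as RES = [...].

RES = [0x29, 0xb6, 0xff, 0xe3, 0xd7, 0x01, 0x8f, 0x5e]

  t0: b6 97 c2 d4 5e 01 e3 b6
  t1: b6 e3 01 5e d4 c2 97 b6
  t2: 29 b6 ff e3 d7 01 8f 5e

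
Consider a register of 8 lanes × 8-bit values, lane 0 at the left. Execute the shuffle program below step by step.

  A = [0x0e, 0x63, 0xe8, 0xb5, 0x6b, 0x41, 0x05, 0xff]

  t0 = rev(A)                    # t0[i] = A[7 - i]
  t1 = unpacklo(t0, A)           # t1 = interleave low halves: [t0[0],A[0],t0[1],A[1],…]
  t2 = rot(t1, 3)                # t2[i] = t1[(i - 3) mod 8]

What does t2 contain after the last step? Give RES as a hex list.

RES = [0xe8, 0x6b, 0xb5, 0xff, 0x0e, 0x05, 0x63, 0x41]

t0 = [0xff, 0x05, 0x41, 0x6b, 0xb5, 0xe8, 0x63, 0x0e]
t1 = [0xff, 0x0e, 0x05, 0x63, 0x41, 0xe8, 0x6b, 0xb5]
t2 = [0xe8, 0x6b, 0xb5, 0xff, 0x0e, 0x05, 0x63, 0x41]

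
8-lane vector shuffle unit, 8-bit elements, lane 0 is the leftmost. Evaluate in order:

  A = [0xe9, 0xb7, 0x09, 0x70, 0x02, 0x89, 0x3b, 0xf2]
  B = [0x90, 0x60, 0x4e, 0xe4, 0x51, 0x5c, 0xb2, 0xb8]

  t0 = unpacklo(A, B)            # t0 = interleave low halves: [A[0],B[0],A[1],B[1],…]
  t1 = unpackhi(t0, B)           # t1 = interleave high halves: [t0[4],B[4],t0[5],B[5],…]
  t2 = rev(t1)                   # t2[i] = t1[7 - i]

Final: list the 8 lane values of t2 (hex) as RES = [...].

→ t0 |e9|90|b7|60|09|4e|70|e4|
→ t1 |09|51|4e|5c|70|b2|e4|b8|
→ t2 |b8|e4|b2|70|5c|4e|51|09|

RES = [0xb8, 0xe4, 0xb2, 0x70, 0x5c, 0x4e, 0x51, 0x09]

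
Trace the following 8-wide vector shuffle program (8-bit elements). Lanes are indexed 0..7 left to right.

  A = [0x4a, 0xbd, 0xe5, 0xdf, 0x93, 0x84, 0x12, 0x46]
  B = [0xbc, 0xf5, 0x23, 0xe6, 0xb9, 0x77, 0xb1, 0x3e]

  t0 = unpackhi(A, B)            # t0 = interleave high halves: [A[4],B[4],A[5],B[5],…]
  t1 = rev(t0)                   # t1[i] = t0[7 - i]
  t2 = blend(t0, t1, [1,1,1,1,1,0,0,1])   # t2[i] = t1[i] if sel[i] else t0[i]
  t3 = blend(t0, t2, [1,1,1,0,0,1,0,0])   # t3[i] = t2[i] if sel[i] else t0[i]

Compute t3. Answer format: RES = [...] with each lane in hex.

t0 = [0x93, 0xb9, 0x84, 0x77, 0x12, 0xb1, 0x46, 0x3e]
t1 = [0x3e, 0x46, 0xb1, 0x12, 0x77, 0x84, 0xb9, 0x93]
t2 = [0x3e, 0x46, 0xb1, 0x12, 0x77, 0xb1, 0x46, 0x93]
t3 = [0x3e, 0x46, 0xb1, 0x77, 0x12, 0xb1, 0x46, 0x3e]

RES = [ 0x3e  0x46  0xb1  0x77  0x12  0xb1  0x46  0x3e ]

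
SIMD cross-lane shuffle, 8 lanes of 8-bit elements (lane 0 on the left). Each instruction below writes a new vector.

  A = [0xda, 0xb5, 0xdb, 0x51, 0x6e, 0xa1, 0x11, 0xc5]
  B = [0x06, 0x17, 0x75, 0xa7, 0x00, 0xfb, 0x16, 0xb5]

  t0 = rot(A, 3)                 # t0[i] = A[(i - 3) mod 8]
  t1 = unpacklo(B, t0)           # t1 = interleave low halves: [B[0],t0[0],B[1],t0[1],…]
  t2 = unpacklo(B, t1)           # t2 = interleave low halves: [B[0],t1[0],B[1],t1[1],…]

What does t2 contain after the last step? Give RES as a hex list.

RES = [0x06, 0x06, 0x17, 0xa1, 0x75, 0x17, 0xa7, 0x11]

→ t0 |a1|11|c5|da|b5|db|51|6e|
→ t1 |06|a1|17|11|75|c5|a7|da|
→ t2 |06|06|17|a1|75|17|a7|11|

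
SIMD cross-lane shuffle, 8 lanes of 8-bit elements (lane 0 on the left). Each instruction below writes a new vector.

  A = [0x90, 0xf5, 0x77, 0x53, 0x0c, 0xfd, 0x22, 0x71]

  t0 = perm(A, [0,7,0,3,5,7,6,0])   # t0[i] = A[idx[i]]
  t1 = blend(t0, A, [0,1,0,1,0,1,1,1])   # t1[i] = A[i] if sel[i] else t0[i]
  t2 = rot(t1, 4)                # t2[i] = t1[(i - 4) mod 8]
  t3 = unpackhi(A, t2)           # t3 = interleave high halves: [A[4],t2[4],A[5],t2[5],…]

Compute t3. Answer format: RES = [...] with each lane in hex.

→ t0 |90|71|90|53|fd|71|22|90|
→ t1 |90|f5|90|53|fd|fd|22|71|
→ t2 |fd|fd|22|71|90|f5|90|53|
→ t3 |0c|90|fd|f5|22|90|71|53|

RES = [ 0x0c  0x90  0xfd  0xf5  0x22  0x90  0x71  0x53 ]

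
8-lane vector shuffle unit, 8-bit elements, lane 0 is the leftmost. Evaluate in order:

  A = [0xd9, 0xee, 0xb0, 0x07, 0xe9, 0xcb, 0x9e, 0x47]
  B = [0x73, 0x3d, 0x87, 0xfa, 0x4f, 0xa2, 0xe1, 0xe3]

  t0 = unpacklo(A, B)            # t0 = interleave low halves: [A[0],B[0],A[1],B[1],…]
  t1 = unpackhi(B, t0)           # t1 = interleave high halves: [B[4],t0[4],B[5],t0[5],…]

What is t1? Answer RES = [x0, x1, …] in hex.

t0 = [0xd9, 0x73, 0xee, 0x3d, 0xb0, 0x87, 0x07, 0xfa]
t1 = [0x4f, 0xb0, 0xa2, 0x87, 0xe1, 0x07, 0xe3, 0xfa]

RES = [0x4f, 0xb0, 0xa2, 0x87, 0xe1, 0x07, 0xe3, 0xfa]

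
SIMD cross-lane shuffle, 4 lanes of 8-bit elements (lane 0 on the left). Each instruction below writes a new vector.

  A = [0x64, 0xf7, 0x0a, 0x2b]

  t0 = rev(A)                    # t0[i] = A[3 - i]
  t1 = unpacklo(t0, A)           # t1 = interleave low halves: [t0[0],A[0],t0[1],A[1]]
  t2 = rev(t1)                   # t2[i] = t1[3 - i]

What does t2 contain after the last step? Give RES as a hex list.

t0 = [0x2b, 0x0a, 0xf7, 0x64]
t1 = [0x2b, 0x64, 0x0a, 0xf7]
t2 = [0xf7, 0x0a, 0x64, 0x2b]

RES = [ 0xf7  0x0a  0x64  0x2b ]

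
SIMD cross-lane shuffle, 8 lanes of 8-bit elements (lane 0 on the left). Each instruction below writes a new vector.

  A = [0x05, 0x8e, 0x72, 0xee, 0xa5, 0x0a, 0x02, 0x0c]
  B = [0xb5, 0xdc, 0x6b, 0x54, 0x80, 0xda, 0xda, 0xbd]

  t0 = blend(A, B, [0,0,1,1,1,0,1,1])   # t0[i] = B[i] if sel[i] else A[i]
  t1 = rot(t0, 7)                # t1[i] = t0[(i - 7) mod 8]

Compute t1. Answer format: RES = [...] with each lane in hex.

RES = [ 0x8e  0x6b  0x54  0x80  0x0a  0xda  0xbd  0x05 ]

  t0: 05 8e 6b 54 80 0a da bd
  t1: 8e 6b 54 80 0a da bd 05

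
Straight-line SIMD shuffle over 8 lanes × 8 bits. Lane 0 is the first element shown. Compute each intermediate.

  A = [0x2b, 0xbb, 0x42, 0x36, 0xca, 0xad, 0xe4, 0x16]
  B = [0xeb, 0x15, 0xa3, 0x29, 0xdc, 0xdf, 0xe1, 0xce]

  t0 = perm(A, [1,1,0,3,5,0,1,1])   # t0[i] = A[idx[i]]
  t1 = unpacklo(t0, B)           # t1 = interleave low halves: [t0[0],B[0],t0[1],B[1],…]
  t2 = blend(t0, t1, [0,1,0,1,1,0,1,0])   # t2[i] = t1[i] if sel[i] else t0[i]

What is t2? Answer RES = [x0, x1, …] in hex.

RES = [0xbb, 0xeb, 0x2b, 0x15, 0x2b, 0x2b, 0x36, 0xbb]

t0 = [0xbb, 0xbb, 0x2b, 0x36, 0xad, 0x2b, 0xbb, 0xbb]
t1 = [0xbb, 0xeb, 0xbb, 0x15, 0x2b, 0xa3, 0x36, 0x29]
t2 = [0xbb, 0xeb, 0x2b, 0x15, 0x2b, 0x2b, 0x36, 0xbb]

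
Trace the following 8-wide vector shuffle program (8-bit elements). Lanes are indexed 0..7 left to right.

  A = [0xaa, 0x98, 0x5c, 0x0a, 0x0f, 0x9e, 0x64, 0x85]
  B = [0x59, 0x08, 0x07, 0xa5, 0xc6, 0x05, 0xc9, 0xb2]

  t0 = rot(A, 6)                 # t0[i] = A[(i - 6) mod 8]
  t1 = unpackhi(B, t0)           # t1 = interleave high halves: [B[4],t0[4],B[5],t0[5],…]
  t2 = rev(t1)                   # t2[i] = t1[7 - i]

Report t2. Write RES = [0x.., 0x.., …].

RES = [ 0x98  0xb2  0xaa  0xc9  0x85  0x05  0x64  0xc6 ]

→ t0 |5c|0a|0f|9e|64|85|aa|98|
→ t1 |c6|64|05|85|c9|aa|b2|98|
→ t2 |98|b2|aa|c9|85|05|64|c6|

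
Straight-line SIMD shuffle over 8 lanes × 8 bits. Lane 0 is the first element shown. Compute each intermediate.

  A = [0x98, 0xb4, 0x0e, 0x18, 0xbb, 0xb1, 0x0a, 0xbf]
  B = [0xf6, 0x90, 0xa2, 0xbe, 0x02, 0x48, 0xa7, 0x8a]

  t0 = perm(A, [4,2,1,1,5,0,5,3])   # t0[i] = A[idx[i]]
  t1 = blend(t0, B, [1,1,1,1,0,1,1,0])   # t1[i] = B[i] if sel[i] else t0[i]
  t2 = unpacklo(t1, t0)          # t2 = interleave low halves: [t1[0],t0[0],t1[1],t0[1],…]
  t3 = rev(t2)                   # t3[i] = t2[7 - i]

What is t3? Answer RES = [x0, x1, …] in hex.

RES = [ 0xb4  0xbe  0xb4  0xa2  0x0e  0x90  0xbb  0xf6 ]

  t0: bb 0e b4 b4 b1 98 b1 18
  t1: f6 90 a2 be b1 48 a7 18
  t2: f6 bb 90 0e a2 b4 be b4
  t3: b4 be b4 a2 0e 90 bb f6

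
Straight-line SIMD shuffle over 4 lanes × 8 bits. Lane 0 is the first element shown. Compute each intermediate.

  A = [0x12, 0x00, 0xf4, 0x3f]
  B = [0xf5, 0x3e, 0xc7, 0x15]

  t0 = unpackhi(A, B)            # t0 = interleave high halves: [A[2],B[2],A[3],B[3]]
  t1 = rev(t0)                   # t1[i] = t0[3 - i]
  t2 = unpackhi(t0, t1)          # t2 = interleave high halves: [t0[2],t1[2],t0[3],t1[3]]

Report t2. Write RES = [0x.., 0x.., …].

→ t0 |f4|c7|3f|15|
→ t1 |15|3f|c7|f4|
→ t2 |3f|c7|15|f4|

RES = [ 0x3f  0xc7  0x15  0xf4 ]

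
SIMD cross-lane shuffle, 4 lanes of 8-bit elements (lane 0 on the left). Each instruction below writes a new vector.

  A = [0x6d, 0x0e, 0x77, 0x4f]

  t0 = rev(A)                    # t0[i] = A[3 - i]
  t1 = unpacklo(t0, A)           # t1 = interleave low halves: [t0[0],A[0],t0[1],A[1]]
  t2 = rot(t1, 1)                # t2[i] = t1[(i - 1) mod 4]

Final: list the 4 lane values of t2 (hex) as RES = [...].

→ t0 |4f|77|0e|6d|
→ t1 |4f|6d|77|0e|
→ t2 |0e|4f|6d|77|

RES = [0x0e, 0x4f, 0x6d, 0x77]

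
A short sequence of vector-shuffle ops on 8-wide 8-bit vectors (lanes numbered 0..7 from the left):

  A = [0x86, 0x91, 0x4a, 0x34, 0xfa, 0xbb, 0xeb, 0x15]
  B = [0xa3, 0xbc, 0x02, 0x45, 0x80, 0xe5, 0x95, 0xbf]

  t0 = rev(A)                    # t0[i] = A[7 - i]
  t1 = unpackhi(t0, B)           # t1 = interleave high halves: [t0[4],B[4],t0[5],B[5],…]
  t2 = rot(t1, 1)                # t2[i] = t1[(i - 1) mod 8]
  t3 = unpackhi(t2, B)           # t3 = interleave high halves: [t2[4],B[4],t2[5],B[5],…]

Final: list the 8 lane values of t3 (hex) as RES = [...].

RES = [0xe5, 0x80, 0x91, 0xe5, 0x95, 0x95, 0x86, 0xbf]

  t0: 15 eb bb fa 34 4a 91 86
  t1: 34 80 4a e5 91 95 86 bf
  t2: bf 34 80 4a e5 91 95 86
  t3: e5 80 91 e5 95 95 86 bf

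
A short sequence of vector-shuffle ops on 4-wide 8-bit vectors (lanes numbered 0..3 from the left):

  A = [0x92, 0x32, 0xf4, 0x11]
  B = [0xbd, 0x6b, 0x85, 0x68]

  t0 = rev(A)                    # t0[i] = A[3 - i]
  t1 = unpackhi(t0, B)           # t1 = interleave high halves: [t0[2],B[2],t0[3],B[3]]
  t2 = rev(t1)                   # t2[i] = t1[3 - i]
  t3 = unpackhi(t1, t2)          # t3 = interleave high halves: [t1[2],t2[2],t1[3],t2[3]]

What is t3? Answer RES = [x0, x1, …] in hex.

→ t0 |11|f4|32|92|
→ t1 |32|85|92|68|
→ t2 |68|92|85|32|
→ t3 |92|85|68|32|

RES = [0x92, 0x85, 0x68, 0x32]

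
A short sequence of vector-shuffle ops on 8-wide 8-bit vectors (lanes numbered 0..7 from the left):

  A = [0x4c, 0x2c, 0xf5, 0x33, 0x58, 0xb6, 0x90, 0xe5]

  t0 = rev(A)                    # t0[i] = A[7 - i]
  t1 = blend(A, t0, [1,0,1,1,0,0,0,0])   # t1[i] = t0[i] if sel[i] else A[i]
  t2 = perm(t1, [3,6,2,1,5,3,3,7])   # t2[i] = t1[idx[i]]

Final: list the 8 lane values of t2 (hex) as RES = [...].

RES = [ 0x58  0x90  0xb6  0x2c  0xb6  0x58  0x58  0xe5 ]

t0 = [0xe5, 0x90, 0xb6, 0x58, 0x33, 0xf5, 0x2c, 0x4c]
t1 = [0xe5, 0x2c, 0xb6, 0x58, 0x58, 0xb6, 0x90, 0xe5]
t2 = [0x58, 0x90, 0xb6, 0x2c, 0xb6, 0x58, 0x58, 0xe5]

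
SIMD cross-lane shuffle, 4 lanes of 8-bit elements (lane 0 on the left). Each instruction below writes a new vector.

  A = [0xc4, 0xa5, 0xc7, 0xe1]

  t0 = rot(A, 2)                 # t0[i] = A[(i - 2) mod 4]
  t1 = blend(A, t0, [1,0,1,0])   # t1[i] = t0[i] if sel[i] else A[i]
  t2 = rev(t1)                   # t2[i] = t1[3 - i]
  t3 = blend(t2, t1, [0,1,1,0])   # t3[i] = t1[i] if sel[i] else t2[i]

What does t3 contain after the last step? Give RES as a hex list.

t0 = [0xc7, 0xe1, 0xc4, 0xa5]
t1 = [0xc7, 0xa5, 0xc4, 0xe1]
t2 = [0xe1, 0xc4, 0xa5, 0xc7]
t3 = [0xe1, 0xa5, 0xc4, 0xc7]

RES = [0xe1, 0xa5, 0xc4, 0xc7]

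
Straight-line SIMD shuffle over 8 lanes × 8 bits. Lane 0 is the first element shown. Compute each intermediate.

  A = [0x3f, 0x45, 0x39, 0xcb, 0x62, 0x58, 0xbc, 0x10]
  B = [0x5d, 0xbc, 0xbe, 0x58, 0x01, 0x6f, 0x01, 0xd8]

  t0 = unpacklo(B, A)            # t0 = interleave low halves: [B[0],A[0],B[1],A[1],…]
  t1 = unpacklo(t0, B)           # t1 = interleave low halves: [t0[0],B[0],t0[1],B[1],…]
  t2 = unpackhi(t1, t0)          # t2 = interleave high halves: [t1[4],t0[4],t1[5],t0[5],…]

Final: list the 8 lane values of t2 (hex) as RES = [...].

→ t0 |5d|3f|bc|45|be|39|58|cb|
→ t1 |5d|5d|3f|bc|bc|be|45|58|
→ t2 |bc|be|be|39|45|58|58|cb|

RES = [0xbc, 0xbe, 0xbe, 0x39, 0x45, 0x58, 0x58, 0xcb]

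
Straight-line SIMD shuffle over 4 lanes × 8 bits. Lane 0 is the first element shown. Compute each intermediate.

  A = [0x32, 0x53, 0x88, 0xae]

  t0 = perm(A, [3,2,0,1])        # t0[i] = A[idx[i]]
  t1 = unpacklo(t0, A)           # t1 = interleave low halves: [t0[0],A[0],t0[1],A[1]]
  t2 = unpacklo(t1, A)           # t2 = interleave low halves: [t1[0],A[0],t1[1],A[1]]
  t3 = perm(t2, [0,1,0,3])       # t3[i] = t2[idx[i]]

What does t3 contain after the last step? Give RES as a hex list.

RES = [ 0xae  0x32  0xae  0x53 ]

→ t0 |ae|88|32|53|
→ t1 |ae|32|88|53|
→ t2 |ae|32|32|53|
→ t3 |ae|32|ae|53|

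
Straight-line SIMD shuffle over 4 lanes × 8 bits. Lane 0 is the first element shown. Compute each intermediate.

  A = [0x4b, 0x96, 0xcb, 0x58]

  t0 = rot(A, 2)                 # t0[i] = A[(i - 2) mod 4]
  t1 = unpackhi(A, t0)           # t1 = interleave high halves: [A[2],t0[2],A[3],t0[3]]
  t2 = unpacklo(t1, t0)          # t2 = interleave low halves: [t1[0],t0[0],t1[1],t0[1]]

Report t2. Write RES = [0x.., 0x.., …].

t0 = [0xcb, 0x58, 0x4b, 0x96]
t1 = [0xcb, 0x4b, 0x58, 0x96]
t2 = [0xcb, 0xcb, 0x4b, 0x58]

RES = [0xcb, 0xcb, 0x4b, 0x58]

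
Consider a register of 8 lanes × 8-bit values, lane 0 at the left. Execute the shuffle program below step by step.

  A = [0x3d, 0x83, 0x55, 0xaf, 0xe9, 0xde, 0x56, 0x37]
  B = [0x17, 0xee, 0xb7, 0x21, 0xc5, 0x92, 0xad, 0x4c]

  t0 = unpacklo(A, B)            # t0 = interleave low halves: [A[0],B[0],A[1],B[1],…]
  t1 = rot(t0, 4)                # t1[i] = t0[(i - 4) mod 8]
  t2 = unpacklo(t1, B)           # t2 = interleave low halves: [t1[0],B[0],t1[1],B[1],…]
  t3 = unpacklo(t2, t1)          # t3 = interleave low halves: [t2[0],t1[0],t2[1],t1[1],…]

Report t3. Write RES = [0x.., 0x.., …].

RES = [0x55, 0x55, 0x17, 0xb7, 0xb7, 0xaf, 0xee, 0x21]

→ t0 |3d|17|83|ee|55|b7|af|21|
→ t1 |55|b7|af|21|3d|17|83|ee|
→ t2 |55|17|b7|ee|af|b7|21|21|
→ t3 |55|55|17|b7|b7|af|ee|21|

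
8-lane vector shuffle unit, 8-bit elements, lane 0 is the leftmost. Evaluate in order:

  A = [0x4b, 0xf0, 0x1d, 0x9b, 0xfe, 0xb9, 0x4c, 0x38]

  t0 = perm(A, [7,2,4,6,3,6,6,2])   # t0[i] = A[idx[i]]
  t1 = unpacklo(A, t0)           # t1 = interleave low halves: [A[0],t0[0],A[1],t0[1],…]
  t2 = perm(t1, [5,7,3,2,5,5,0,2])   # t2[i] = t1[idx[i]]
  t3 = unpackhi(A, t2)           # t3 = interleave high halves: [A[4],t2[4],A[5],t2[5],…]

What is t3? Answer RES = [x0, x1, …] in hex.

RES = [ 0xfe  0xfe  0xb9  0xfe  0x4c  0x4b  0x38  0xf0 ]

  t0: 38 1d fe 4c 9b 4c 4c 1d
  t1: 4b 38 f0 1d 1d fe 9b 4c
  t2: fe 4c 1d f0 fe fe 4b f0
  t3: fe fe b9 fe 4c 4b 38 f0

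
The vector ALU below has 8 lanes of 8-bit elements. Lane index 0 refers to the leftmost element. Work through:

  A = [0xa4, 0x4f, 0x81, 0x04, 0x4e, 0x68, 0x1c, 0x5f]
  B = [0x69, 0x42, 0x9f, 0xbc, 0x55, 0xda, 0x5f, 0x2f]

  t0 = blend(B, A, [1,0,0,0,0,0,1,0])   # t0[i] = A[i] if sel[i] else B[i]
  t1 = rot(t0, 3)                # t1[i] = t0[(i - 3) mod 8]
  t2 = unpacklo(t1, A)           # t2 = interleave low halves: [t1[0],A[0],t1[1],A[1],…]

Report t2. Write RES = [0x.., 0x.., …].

t0 = [0xa4, 0x42, 0x9f, 0xbc, 0x55, 0xda, 0x1c, 0x2f]
t1 = [0xda, 0x1c, 0x2f, 0xa4, 0x42, 0x9f, 0xbc, 0x55]
t2 = [0xda, 0xa4, 0x1c, 0x4f, 0x2f, 0x81, 0xa4, 0x04]

RES = [ 0xda  0xa4  0x1c  0x4f  0x2f  0x81  0xa4  0x04 ]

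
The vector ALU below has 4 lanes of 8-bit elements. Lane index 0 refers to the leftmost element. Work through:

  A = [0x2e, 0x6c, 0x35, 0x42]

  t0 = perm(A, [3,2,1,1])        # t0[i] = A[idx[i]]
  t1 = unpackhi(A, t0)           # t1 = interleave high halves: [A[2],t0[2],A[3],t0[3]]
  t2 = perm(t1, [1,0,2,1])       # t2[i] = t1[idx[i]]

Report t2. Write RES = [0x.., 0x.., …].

→ t0 |42|35|6c|6c|
→ t1 |35|6c|42|6c|
→ t2 |6c|35|42|6c|

RES = [ 0x6c  0x35  0x42  0x6c ]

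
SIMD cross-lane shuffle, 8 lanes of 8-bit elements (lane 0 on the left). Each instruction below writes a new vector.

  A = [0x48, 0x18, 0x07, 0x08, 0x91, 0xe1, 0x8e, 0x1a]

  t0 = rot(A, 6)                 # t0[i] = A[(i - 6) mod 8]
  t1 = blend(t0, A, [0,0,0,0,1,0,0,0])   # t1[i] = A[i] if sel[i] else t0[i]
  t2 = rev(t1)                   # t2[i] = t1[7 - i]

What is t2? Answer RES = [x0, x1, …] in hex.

RES = [ 0x18  0x48  0x1a  0x91  0xe1  0x91  0x08  0x07 ]

  t0: 07 08 91 e1 8e 1a 48 18
  t1: 07 08 91 e1 91 1a 48 18
  t2: 18 48 1a 91 e1 91 08 07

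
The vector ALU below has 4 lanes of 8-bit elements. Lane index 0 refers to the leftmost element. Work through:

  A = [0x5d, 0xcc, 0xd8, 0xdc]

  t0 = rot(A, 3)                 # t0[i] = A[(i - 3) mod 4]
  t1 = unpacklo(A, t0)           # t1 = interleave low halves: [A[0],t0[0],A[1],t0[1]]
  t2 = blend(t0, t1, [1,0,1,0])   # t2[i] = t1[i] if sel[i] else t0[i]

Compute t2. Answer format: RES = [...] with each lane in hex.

t0 = [0xcc, 0xd8, 0xdc, 0x5d]
t1 = [0x5d, 0xcc, 0xcc, 0xd8]
t2 = [0x5d, 0xd8, 0xcc, 0x5d]

RES = [ 0x5d  0xd8  0xcc  0x5d ]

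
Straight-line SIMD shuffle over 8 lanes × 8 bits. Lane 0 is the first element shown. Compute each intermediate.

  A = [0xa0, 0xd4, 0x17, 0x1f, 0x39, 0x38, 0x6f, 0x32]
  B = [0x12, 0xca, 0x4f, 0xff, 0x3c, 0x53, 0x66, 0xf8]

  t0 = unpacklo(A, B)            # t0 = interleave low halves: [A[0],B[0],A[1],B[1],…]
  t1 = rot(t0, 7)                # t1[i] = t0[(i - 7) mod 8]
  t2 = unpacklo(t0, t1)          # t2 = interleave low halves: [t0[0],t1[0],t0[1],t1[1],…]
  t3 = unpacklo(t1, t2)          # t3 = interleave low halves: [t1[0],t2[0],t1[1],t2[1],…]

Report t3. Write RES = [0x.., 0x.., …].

RES = [0x12, 0xa0, 0xd4, 0x12, 0xca, 0x12, 0x17, 0xd4]

  t0: a0 12 d4 ca 17 4f 1f ff
  t1: 12 d4 ca 17 4f 1f ff a0
  t2: a0 12 12 d4 d4 ca ca 17
  t3: 12 a0 d4 12 ca 12 17 d4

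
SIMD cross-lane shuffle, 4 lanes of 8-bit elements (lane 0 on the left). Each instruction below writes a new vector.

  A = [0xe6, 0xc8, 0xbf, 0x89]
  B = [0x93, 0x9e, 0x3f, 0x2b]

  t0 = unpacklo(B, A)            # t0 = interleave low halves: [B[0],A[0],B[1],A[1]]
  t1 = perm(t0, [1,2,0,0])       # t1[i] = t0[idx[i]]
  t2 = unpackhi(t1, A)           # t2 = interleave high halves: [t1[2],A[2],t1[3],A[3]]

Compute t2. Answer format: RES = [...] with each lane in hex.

  t0: 93 e6 9e c8
  t1: e6 9e 93 93
  t2: 93 bf 93 89

RES = [0x93, 0xbf, 0x93, 0x89]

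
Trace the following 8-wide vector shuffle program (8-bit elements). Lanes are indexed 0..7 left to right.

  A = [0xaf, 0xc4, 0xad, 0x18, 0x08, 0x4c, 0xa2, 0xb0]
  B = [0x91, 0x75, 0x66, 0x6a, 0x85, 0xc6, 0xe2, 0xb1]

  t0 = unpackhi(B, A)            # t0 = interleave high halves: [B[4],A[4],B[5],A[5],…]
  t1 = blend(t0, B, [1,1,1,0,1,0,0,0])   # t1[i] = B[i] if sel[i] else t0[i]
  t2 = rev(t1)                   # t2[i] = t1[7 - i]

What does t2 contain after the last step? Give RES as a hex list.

RES = [ 0xb0  0xb1  0xa2  0x85  0x4c  0x66  0x75  0x91 ]

  t0: 85 08 c6 4c e2 a2 b1 b0
  t1: 91 75 66 4c 85 a2 b1 b0
  t2: b0 b1 a2 85 4c 66 75 91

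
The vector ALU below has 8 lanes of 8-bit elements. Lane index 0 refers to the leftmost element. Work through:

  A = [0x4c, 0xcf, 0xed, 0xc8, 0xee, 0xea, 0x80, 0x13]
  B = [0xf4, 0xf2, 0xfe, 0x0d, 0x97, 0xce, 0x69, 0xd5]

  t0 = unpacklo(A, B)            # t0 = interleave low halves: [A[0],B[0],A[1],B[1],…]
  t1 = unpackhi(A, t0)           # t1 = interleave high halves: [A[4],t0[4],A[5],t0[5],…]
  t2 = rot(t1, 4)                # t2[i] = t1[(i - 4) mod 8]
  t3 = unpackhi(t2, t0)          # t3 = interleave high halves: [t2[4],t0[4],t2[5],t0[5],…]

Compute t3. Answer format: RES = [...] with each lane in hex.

RES = [0xee, 0xed, 0xed, 0xfe, 0xea, 0xc8, 0xfe, 0x0d]

t0 = [0x4c, 0xf4, 0xcf, 0xf2, 0xed, 0xfe, 0xc8, 0x0d]
t1 = [0xee, 0xed, 0xea, 0xfe, 0x80, 0xc8, 0x13, 0x0d]
t2 = [0x80, 0xc8, 0x13, 0x0d, 0xee, 0xed, 0xea, 0xfe]
t3 = [0xee, 0xed, 0xed, 0xfe, 0xea, 0xc8, 0xfe, 0x0d]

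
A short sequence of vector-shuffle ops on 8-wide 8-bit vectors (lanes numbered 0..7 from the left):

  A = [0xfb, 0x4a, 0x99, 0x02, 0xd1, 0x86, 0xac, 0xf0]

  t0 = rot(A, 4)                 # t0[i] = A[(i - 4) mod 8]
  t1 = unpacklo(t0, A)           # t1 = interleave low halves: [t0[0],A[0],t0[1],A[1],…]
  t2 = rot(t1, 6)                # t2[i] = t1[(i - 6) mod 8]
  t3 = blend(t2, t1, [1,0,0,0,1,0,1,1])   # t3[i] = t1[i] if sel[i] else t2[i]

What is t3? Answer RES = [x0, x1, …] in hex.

t0 = [0xd1, 0x86, 0xac, 0xf0, 0xfb, 0x4a, 0x99, 0x02]
t1 = [0xd1, 0xfb, 0x86, 0x4a, 0xac, 0x99, 0xf0, 0x02]
t2 = [0x86, 0x4a, 0xac, 0x99, 0xf0, 0x02, 0xd1, 0xfb]
t3 = [0xd1, 0x4a, 0xac, 0x99, 0xac, 0x02, 0xf0, 0x02]

RES = [ 0xd1  0x4a  0xac  0x99  0xac  0x02  0xf0  0x02 ]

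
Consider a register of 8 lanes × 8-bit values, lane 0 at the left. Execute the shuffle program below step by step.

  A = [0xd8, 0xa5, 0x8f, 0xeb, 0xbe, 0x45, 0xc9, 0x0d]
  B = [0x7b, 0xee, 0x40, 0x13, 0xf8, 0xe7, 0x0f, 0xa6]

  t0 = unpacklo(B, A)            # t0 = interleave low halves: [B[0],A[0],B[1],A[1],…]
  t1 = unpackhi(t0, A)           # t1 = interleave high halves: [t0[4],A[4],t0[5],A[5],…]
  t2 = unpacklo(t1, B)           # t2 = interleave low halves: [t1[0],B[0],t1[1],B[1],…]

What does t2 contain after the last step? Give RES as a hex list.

RES = [ 0x40  0x7b  0xbe  0xee  0x8f  0x40  0x45  0x13 ]

  t0: 7b d8 ee a5 40 8f 13 eb
  t1: 40 be 8f 45 13 c9 eb 0d
  t2: 40 7b be ee 8f 40 45 13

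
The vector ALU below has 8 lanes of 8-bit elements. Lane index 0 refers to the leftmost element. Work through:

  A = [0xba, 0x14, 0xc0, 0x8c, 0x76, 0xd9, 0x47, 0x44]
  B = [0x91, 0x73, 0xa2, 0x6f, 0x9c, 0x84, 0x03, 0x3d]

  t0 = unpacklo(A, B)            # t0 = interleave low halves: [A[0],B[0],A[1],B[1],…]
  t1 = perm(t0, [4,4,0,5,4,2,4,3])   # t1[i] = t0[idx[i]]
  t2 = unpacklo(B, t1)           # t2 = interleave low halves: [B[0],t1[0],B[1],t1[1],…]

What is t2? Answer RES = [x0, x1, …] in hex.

→ t0 |ba|91|14|73|c0|a2|8c|6f|
→ t1 |c0|c0|ba|a2|c0|14|c0|73|
→ t2 |91|c0|73|c0|a2|ba|6f|a2|

RES = [0x91, 0xc0, 0x73, 0xc0, 0xa2, 0xba, 0x6f, 0xa2]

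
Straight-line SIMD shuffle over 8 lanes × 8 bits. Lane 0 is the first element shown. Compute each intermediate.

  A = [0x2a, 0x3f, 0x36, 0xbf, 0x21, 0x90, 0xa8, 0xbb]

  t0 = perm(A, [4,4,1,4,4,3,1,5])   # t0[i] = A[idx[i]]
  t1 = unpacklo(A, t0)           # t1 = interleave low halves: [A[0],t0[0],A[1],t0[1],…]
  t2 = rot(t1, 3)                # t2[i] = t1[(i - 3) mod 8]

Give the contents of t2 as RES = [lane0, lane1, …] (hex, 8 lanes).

t0 = [0x21, 0x21, 0x3f, 0x21, 0x21, 0xbf, 0x3f, 0x90]
t1 = [0x2a, 0x21, 0x3f, 0x21, 0x36, 0x3f, 0xbf, 0x21]
t2 = [0x3f, 0xbf, 0x21, 0x2a, 0x21, 0x3f, 0x21, 0x36]

RES = [ 0x3f  0xbf  0x21  0x2a  0x21  0x3f  0x21  0x36 ]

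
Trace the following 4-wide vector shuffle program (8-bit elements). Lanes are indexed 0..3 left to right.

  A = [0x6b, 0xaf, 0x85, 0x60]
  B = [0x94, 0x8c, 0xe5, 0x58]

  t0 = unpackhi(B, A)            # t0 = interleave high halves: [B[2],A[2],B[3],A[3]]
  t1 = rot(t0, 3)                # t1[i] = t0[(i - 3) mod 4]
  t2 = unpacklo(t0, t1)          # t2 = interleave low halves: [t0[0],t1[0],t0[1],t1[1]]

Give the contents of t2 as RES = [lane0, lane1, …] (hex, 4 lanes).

→ t0 |e5|85|58|60|
→ t1 |85|58|60|e5|
→ t2 |e5|85|85|58|

RES = [ 0xe5  0x85  0x85  0x58 ]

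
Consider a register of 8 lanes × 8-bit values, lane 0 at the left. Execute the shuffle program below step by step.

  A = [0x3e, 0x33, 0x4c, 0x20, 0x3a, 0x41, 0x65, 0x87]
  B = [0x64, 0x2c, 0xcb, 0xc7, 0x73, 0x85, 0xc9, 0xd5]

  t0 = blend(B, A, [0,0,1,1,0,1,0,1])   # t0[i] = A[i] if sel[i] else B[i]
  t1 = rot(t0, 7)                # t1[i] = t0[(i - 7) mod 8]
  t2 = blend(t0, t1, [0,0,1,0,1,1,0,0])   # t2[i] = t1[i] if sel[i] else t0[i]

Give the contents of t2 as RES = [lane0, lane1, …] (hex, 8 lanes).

  t0: 64 2c 4c 20 73 41 c9 87
  t1: 2c 4c 20 73 41 c9 87 64
  t2: 64 2c 20 20 41 c9 c9 87

RES = [0x64, 0x2c, 0x20, 0x20, 0x41, 0xc9, 0xc9, 0x87]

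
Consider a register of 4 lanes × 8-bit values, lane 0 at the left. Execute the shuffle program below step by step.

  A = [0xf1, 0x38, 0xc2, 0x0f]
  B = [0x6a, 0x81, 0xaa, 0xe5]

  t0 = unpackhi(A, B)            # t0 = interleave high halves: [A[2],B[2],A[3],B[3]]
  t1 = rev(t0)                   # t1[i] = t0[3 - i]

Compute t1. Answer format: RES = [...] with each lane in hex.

t0 = [0xc2, 0xaa, 0x0f, 0xe5]
t1 = [0xe5, 0x0f, 0xaa, 0xc2]

RES = [0xe5, 0x0f, 0xaa, 0xc2]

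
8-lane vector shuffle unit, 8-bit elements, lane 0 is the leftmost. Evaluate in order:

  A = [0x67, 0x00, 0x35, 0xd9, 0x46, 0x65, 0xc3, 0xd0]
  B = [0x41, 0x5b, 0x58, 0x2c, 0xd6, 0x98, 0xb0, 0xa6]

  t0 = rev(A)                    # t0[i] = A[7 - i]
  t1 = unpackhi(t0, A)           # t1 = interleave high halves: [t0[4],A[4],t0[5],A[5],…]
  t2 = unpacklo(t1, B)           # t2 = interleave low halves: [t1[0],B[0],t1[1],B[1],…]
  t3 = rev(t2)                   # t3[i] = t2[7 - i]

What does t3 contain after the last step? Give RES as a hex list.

RES = [ 0x2c  0x65  0x58  0x35  0x5b  0x46  0x41  0xd9 ]

→ t0 |d0|c3|65|46|d9|35|00|67|
→ t1 |d9|46|35|65|00|c3|67|d0|
→ t2 |d9|41|46|5b|35|58|65|2c|
→ t3 |2c|65|58|35|5b|46|41|d9|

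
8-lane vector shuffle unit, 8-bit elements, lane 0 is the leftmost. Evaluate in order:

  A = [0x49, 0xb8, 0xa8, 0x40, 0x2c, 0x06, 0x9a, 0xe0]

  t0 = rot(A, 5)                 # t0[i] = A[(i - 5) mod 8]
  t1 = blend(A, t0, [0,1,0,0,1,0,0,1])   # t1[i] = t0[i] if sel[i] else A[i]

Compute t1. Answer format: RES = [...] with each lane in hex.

→ t0 |40|2c|06|9a|e0|49|b8|a8|
→ t1 |49|2c|a8|40|e0|06|9a|a8|

RES = [0x49, 0x2c, 0xa8, 0x40, 0xe0, 0x06, 0x9a, 0xa8]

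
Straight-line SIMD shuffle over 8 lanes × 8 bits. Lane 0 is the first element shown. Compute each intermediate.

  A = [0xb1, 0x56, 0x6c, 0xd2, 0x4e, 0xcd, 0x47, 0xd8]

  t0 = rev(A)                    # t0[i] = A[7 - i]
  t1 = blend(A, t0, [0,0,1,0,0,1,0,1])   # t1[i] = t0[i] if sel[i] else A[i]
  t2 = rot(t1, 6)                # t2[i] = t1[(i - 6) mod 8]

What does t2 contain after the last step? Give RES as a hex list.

RES = [0xcd, 0xd2, 0x4e, 0x6c, 0x47, 0xb1, 0xb1, 0x56]

→ t0 |d8|47|cd|4e|d2|6c|56|b1|
→ t1 |b1|56|cd|d2|4e|6c|47|b1|
→ t2 |cd|d2|4e|6c|47|b1|b1|56|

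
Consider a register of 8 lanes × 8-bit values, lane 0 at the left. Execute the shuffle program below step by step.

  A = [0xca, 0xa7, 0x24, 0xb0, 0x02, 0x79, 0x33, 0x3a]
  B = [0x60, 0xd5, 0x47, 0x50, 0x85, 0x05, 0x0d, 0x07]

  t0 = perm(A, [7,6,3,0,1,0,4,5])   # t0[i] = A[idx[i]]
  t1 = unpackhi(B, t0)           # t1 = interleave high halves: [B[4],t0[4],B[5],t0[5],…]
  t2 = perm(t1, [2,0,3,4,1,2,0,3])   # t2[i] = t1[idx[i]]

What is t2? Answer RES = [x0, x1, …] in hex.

RES = [ 0x05  0x85  0xca  0x0d  0xa7  0x05  0x85  0xca ]

  t0: 3a 33 b0 ca a7 ca 02 79
  t1: 85 a7 05 ca 0d 02 07 79
  t2: 05 85 ca 0d a7 05 85 ca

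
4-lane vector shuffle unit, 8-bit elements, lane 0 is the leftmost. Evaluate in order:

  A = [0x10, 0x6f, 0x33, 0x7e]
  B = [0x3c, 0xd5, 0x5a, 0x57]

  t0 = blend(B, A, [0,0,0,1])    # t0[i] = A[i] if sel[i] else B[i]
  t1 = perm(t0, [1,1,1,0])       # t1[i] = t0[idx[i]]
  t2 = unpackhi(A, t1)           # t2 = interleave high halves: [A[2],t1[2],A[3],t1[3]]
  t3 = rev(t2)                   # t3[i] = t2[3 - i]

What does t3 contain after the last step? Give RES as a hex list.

t0 = [0x3c, 0xd5, 0x5a, 0x7e]
t1 = [0xd5, 0xd5, 0xd5, 0x3c]
t2 = [0x33, 0xd5, 0x7e, 0x3c]
t3 = [0x3c, 0x7e, 0xd5, 0x33]

RES = [0x3c, 0x7e, 0xd5, 0x33]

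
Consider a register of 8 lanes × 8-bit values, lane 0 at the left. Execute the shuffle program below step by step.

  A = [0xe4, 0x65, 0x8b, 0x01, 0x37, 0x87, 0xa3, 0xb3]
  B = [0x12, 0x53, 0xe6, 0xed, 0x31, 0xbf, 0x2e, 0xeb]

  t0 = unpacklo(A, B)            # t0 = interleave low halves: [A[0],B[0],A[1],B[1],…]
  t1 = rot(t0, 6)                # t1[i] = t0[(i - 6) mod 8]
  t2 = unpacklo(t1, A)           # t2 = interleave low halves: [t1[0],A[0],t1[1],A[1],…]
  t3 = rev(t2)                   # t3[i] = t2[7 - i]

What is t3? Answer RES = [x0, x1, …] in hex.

→ t0 |e4|12|65|53|8b|e6|01|ed|
→ t1 |65|53|8b|e6|01|ed|e4|12|
→ t2 |65|e4|53|65|8b|8b|e6|01|
→ t3 |01|e6|8b|8b|65|53|e4|65|

RES = [ 0x01  0xe6  0x8b  0x8b  0x65  0x53  0xe4  0x65 ]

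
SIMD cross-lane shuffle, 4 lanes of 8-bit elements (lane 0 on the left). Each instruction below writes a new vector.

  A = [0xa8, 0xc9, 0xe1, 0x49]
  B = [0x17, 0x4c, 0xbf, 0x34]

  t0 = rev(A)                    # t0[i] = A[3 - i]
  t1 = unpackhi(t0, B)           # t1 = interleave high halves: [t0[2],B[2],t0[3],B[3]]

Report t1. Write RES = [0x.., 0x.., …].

t0 = [0x49, 0xe1, 0xc9, 0xa8]
t1 = [0xc9, 0xbf, 0xa8, 0x34]

RES = [ 0xc9  0xbf  0xa8  0x34 ]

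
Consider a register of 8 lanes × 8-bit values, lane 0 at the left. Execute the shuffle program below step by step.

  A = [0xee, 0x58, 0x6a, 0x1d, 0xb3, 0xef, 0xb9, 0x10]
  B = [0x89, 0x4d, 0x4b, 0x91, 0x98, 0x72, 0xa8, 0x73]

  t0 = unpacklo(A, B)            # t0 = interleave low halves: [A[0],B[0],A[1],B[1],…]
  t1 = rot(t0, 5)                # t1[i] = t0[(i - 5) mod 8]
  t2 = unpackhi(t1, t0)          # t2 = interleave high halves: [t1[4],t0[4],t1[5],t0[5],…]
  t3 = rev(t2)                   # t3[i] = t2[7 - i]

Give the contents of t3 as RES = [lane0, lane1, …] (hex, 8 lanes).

t0 = [0xee, 0x89, 0x58, 0x4d, 0x6a, 0x4b, 0x1d, 0x91]
t1 = [0x4d, 0x6a, 0x4b, 0x1d, 0x91, 0xee, 0x89, 0x58]
t2 = [0x91, 0x6a, 0xee, 0x4b, 0x89, 0x1d, 0x58, 0x91]
t3 = [0x91, 0x58, 0x1d, 0x89, 0x4b, 0xee, 0x6a, 0x91]

RES = [0x91, 0x58, 0x1d, 0x89, 0x4b, 0xee, 0x6a, 0x91]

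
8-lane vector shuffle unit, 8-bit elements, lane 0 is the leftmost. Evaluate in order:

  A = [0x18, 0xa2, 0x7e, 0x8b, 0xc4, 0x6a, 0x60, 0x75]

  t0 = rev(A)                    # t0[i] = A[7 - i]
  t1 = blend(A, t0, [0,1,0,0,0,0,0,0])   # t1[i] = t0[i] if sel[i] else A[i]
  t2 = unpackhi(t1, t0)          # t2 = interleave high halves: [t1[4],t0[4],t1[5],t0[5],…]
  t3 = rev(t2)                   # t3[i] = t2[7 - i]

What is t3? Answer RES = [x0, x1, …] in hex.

t0 = [0x75, 0x60, 0x6a, 0xc4, 0x8b, 0x7e, 0xa2, 0x18]
t1 = [0x18, 0x60, 0x7e, 0x8b, 0xc4, 0x6a, 0x60, 0x75]
t2 = [0xc4, 0x8b, 0x6a, 0x7e, 0x60, 0xa2, 0x75, 0x18]
t3 = [0x18, 0x75, 0xa2, 0x60, 0x7e, 0x6a, 0x8b, 0xc4]

RES = [0x18, 0x75, 0xa2, 0x60, 0x7e, 0x6a, 0x8b, 0xc4]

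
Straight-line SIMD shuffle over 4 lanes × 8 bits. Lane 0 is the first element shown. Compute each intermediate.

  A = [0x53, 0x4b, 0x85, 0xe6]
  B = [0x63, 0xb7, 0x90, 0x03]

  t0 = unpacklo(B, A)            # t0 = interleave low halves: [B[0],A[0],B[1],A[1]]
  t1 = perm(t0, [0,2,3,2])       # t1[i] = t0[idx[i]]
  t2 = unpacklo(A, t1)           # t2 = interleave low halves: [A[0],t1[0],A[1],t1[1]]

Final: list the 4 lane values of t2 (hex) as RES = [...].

RES = [0x53, 0x63, 0x4b, 0xb7]

→ t0 |63|53|b7|4b|
→ t1 |63|b7|4b|b7|
→ t2 |53|63|4b|b7|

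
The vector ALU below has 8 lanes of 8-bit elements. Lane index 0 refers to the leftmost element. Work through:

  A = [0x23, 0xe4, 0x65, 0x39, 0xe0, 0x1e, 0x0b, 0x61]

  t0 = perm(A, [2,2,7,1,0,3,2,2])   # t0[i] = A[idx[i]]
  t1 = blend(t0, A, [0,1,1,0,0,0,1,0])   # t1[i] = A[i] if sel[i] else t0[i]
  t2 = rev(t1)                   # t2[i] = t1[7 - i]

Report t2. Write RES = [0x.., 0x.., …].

→ t0 |65|65|61|e4|23|39|65|65|
→ t1 |65|e4|65|e4|23|39|0b|65|
→ t2 |65|0b|39|23|e4|65|e4|65|

RES = [ 0x65  0x0b  0x39  0x23  0xe4  0x65  0xe4  0x65 ]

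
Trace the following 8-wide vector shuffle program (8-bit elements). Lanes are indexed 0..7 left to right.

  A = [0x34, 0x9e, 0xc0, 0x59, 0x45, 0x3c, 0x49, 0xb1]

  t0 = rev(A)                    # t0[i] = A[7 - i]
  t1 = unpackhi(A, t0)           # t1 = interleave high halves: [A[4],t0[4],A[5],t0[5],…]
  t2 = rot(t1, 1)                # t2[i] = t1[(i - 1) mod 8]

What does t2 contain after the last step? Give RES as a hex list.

RES = [ 0x34  0x45  0x59  0x3c  0xc0  0x49  0x9e  0xb1 ]

t0 = [0xb1, 0x49, 0x3c, 0x45, 0x59, 0xc0, 0x9e, 0x34]
t1 = [0x45, 0x59, 0x3c, 0xc0, 0x49, 0x9e, 0xb1, 0x34]
t2 = [0x34, 0x45, 0x59, 0x3c, 0xc0, 0x49, 0x9e, 0xb1]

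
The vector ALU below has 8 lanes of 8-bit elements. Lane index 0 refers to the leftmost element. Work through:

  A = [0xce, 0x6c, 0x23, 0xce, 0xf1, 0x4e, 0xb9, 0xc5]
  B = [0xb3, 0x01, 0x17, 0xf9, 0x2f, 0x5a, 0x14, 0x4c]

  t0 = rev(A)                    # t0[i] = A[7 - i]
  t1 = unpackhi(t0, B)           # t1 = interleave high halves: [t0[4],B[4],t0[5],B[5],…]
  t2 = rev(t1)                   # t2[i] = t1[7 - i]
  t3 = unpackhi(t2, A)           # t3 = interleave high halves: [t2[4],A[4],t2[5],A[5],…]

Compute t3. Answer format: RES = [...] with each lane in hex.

  t0: c5 b9 4e f1 ce 23 6c ce
  t1: ce 2f 23 5a 6c 14 ce 4c
  t2: 4c ce 14 6c 5a 23 2f ce
  t3: 5a f1 23 4e 2f b9 ce c5

RES = [ 0x5a  0xf1  0x23  0x4e  0x2f  0xb9  0xce  0xc5 ]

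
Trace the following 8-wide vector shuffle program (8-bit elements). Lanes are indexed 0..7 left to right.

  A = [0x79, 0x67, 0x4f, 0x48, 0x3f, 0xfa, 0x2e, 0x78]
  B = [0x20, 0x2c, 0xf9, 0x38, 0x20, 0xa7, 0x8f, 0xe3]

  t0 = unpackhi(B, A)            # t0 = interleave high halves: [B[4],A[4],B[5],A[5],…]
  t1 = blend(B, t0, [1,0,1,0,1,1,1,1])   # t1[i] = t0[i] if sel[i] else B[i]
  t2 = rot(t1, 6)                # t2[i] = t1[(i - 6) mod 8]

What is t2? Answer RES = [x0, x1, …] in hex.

RES = [0xa7, 0x38, 0x8f, 0x2e, 0xe3, 0x78, 0x20, 0x2c]

t0 = [0x20, 0x3f, 0xa7, 0xfa, 0x8f, 0x2e, 0xe3, 0x78]
t1 = [0x20, 0x2c, 0xa7, 0x38, 0x8f, 0x2e, 0xe3, 0x78]
t2 = [0xa7, 0x38, 0x8f, 0x2e, 0xe3, 0x78, 0x20, 0x2c]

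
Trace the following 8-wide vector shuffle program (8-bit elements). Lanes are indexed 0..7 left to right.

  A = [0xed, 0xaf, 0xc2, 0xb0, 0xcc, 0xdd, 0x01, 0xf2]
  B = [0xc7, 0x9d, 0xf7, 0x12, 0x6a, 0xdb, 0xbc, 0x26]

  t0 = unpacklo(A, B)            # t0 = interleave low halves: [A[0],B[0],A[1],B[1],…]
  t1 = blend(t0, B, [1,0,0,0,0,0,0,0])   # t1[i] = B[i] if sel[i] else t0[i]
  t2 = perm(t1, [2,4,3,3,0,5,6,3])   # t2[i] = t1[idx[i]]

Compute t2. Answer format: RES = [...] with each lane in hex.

RES = [0xaf, 0xc2, 0x9d, 0x9d, 0xc7, 0xf7, 0xb0, 0x9d]

t0 = [0xed, 0xc7, 0xaf, 0x9d, 0xc2, 0xf7, 0xb0, 0x12]
t1 = [0xc7, 0xc7, 0xaf, 0x9d, 0xc2, 0xf7, 0xb0, 0x12]
t2 = [0xaf, 0xc2, 0x9d, 0x9d, 0xc7, 0xf7, 0xb0, 0x9d]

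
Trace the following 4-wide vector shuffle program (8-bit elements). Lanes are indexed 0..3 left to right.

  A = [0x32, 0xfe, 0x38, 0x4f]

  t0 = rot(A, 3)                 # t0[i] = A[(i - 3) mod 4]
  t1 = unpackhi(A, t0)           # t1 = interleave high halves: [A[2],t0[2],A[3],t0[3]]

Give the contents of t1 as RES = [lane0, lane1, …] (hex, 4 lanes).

→ t0 |fe|38|4f|32|
→ t1 |38|4f|4f|32|

RES = [ 0x38  0x4f  0x4f  0x32 ]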